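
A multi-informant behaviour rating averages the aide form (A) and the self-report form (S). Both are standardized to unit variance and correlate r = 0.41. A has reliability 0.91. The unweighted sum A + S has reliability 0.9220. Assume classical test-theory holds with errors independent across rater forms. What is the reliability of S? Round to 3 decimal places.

0.870

Var(A+S) = 2 + 2·0.41 = 2.820.
True-score variance = ρ_A + ρ_S + 2·0.41, so 0.9220 = (0.91 + ρ_S + 0.82) / 2.820.
ρ_S = 0.9220·2.820 − 0.91 − 0.82 = 0.870.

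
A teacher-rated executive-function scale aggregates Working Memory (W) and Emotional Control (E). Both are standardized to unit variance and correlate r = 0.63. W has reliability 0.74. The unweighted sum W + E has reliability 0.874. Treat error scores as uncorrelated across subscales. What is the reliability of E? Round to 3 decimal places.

Var(W+E) = 2 + 2·0.63 = 3.260.
True-score variance = ρ_W + ρ_E + 2·0.63, so 0.874 = (0.74 + ρ_E + 1.26) / 3.260.
ρ_E = 0.874·3.260 − 0.74 − 1.26 = 0.849.

0.849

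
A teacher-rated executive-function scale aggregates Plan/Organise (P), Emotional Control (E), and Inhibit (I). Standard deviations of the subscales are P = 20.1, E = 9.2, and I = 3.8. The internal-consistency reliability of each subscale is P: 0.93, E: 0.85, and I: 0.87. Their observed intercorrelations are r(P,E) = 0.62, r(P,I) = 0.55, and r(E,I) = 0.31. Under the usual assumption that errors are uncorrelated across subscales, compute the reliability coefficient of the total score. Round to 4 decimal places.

Var(P+E+I) = 20.1² + 9.2² + 3.8² + 2·[20.1·9.2·0.62 + 20.1·3.8·0.55 + 9.2·3.8·0.31] = 503.09 + 334.994 = 838.084.
Under uncorrelated errors the observed covariances equal the true-score covariances, so only the own-variance terms attenuate.
True-score variance = [20.1²·0.93 + 9.2²·0.85 + 3.8²·0.87] + 334.994 = 460.236 + 334.994 = 795.23.
Reliability = 795.23 / 838.084 = 0.9489.

0.9489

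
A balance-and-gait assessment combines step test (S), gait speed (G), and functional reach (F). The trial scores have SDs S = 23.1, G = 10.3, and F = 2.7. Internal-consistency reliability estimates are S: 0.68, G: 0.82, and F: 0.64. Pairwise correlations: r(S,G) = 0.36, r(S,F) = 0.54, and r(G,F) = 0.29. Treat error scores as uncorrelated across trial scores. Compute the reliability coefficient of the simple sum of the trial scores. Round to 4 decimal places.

Var(S+G+F) = 23.1² + 10.3² + 2.7² + 2·[23.1·10.3·0.36 + 23.1·2.7·0.54 + 10.3·2.7·0.29] = 646.99 + 254.799 = 901.789.
With uncorrelated errors the cross-covariances are all true-score covariance, so they carry over unchanged; only the diagonal terms shrink to ρᵢσᵢ².
True-score variance = [23.1²·0.68 + 10.3²·0.82 + 2.7²·0.64] + 254.799 = 454.514 + 254.799 = 709.313.
Reliability = 709.313 / 901.789 = 0.7866.

0.7866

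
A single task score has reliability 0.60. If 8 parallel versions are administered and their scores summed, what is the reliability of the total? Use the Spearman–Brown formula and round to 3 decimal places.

0.923

ρ_k = kρ / (1 + (k−1)ρ) = 8·0.60 / (1 + 7·0.60) = 4.800 / 5.200 = 0.923.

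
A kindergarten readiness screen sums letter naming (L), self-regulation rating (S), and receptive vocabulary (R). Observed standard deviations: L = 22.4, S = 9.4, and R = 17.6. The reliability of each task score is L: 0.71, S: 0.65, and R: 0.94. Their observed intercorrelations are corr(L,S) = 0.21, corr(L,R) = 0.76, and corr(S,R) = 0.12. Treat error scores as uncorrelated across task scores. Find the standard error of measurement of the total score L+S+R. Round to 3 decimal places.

13.965

Var(total) = 899.88 + 727.386 = 1627.27.
True-score variance = 704.858 + 727.386 = 1432.24, so reliability = 0.8802.
Error variance = 1627.27 − 1432.24 = 195.022; SEM = √195.022 = 13.965.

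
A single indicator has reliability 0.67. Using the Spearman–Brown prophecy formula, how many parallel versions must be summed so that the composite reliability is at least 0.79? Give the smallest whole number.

k ≥ ρ*(1−ρ₁)/(ρ₁(1−ρ*)) = 0.79·0.33 / (0.67·0.21) = 1.853.
Smallest integer k = 2.

2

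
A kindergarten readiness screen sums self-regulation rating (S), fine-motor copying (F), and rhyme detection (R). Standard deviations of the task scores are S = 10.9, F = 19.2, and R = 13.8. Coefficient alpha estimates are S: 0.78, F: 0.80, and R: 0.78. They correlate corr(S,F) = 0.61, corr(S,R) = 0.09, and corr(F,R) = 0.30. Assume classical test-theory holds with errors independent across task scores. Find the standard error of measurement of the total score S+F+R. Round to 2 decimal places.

Var(total) = 677.89 + 441.373 = 1119.26.
True-score variance = 536.127 + 441.373 = 977.5, so reliability = 0.8733.
Error variance = 1119.26 − 977.5 = 141.763; SEM = √141.763 = 11.91.

11.91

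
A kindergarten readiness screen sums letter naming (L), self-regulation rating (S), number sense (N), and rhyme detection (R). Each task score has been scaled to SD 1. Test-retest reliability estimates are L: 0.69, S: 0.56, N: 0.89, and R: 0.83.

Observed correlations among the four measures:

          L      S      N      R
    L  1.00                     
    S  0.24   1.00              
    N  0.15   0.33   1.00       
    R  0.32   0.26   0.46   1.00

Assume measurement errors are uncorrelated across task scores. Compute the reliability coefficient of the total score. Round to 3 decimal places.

0.863

Var(L+S+N+R) = 4 + 2·[0.24 + 0.15 + 0.32 + 0.33 + 0.26 + 0.46] = 4 + 3.52 = 7.52.
Under uncorrelated errors the observed covariances equal the true-score covariances, so only the own-variance terms attenuate.
True-score variance = [0.69 + 0.56 + 0.89 + 0.83] + 3.52 = 2.97 + 3.52 = 6.49.
Reliability = 6.49 / 7.52 = 0.863.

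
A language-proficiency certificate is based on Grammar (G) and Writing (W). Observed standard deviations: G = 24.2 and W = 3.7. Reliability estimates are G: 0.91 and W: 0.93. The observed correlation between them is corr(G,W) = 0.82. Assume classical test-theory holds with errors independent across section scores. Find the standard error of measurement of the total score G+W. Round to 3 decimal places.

Var(total) = 599.33 + 146.846 = 746.176.
True-score variance = 545.664 + 146.846 = 692.51, so reliability = 0.9281.
Error variance = 746.176 − 692.51 = 53.6659; SEM = √53.6659 = 7.326.

7.326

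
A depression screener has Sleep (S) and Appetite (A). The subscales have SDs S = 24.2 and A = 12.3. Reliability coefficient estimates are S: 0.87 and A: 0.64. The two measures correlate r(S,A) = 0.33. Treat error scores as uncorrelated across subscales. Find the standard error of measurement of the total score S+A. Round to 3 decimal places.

11.428

Var(total) = 736.93 + 196.456 = 933.386.
True-score variance = 606.332 + 196.456 = 802.788, so reliability = 0.8601.
Error variance = 933.386 − 802.788 = 130.598; SEM = √130.598 = 11.428.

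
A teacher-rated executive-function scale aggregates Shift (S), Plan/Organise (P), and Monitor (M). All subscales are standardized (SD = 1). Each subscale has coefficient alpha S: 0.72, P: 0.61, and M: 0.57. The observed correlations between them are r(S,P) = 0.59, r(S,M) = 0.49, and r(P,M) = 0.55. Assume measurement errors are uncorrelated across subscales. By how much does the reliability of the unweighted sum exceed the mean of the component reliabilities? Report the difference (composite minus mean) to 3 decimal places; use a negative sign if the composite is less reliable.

Var(sum) = 3 + 3.26 = 6.26; true-score variance = 1.9 + 3.26 = 5.16; composite reliability = 0.8243.
Mean component reliability = 0.6333.
Difference = 0.8243 − 0.6333 = 0.191.

0.191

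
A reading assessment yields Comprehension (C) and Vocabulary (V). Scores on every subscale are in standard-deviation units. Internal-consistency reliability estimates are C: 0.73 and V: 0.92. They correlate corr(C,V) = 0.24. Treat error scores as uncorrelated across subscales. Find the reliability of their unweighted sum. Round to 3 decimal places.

0.859

Var(C+V) = 2 + 2·[0.24] = 2 + 0.48 = 2.48.
Because errors are independent across components, Cov(Tᵢ,Tⱼ) = Cov(Xᵢ,Xⱼ); the off-diagonal part of the true-score variance is the same as above.
True-score variance = [0.73 + 0.92] + 0.48 = 1.65 + 0.48 = 2.13.
Reliability = 2.13 / 2.48 = 0.859.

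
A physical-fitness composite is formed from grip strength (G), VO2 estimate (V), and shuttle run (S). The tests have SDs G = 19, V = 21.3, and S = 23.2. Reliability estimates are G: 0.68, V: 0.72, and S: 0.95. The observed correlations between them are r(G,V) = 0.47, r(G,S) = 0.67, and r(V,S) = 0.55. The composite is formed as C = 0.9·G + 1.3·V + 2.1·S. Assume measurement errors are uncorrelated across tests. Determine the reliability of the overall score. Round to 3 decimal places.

Var(C) = 0.9²·19² + 1.3²·21.3² + 2.1²·23.2² + 2·[1.17·19·21.3·0.47 + 1.89·19·23.2·0.67 + 2.73·21.3·23.2·0.55] = 3432.78 + 3045.42 = 6478.21.
Because errors are independent across components, Cov(Tᵢ,Tⱼ) = Cov(Xᵢ,Xⱼ); the off-diagonal part of the true-score variance is the same as above.
True-score variance = [0.9²·19²·0.68 + 1.3²·21.3²·0.72 + 2.1²·23.2²·0.95] + 3045.42 = 3005.85 + 3045.42 = 6051.27.
Reliability = 6051.27 / 6478.21 = 0.934.

0.934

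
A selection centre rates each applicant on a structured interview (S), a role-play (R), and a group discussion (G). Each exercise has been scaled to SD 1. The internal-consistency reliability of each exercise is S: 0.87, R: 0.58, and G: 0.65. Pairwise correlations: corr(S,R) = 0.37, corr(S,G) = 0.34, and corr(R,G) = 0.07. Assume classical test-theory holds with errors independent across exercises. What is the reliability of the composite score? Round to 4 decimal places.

0.8026

Var(S+R+G) = 3 + 2·[0.37 + 0.34 + 0.07] = 3 + 1.56 = 4.56.
With uncorrelated errors the cross-covariances are all true-score covariance, so they carry over unchanged; only the diagonal terms shrink to ρᵢσᵢ².
True-score variance = [0.87 + 0.58 + 0.65] + 1.56 = 2.1 + 1.56 = 3.66.
Reliability = 3.66 / 4.56 = 0.8026.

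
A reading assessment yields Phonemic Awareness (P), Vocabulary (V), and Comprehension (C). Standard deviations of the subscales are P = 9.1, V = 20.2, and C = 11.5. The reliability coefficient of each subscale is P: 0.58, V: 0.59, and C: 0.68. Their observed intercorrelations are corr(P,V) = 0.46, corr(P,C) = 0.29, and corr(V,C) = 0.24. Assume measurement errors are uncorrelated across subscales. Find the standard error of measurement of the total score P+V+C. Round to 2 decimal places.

Var(total) = 623.1 + 341.315 = 964.415.
True-score variance = 378.703 + 341.315 = 720.019, so reliability = 0.7466.
Error variance = 964.415 − 720.019 = 244.397; SEM = √244.397 = 15.63.

15.63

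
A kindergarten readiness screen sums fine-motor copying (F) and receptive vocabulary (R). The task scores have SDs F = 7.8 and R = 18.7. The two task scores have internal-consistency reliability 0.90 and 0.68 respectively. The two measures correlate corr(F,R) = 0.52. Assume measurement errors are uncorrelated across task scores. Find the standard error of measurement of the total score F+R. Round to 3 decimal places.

10.862

Var(total) = 410.53 + 151.694 = 562.224.
True-score variance = 292.545 + 151.694 = 444.24, so reliability = 0.7901.
Error variance = 562.224 − 444.24 = 117.985; SEM = √117.985 = 10.862.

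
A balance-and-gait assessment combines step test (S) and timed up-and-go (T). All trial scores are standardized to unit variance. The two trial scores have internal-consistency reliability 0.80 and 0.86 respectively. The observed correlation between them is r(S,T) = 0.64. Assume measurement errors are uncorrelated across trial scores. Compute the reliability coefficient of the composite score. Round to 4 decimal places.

0.8963

Var(S+T) = 2 + 2·[0.64] = 2 + 1.28 = 3.28.
Under uncorrelated errors the observed covariances equal the true-score covariances, so only the own-variance terms attenuate.
True-score variance = [0.80 + 0.86] + 1.28 = 1.66 + 1.28 = 2.94.
Reliability = 2.94 / 3.28 = 0.8963.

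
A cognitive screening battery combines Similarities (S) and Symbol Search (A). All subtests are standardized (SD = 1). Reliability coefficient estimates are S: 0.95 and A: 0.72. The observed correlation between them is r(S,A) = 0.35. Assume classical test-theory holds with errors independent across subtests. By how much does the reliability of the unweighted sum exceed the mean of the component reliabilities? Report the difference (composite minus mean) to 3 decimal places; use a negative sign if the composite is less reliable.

Var(sum) = 2 + 0.7 = 2.7; true-score variance = 1.67 + 0.7 = 2.37; composite reliability = 0.8778.
Mean component reliability = 0.8350.
Difference = 0.8778 − 0.8350 = 0.043.

0.043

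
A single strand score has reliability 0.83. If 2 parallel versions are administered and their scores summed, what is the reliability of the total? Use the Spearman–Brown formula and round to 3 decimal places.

ρ_k = kρ / (1 + (k−1)ρ) = 2·0.83 / (1 + 1·0.83) = 1.660 / 1.830 = 0.907.

0.907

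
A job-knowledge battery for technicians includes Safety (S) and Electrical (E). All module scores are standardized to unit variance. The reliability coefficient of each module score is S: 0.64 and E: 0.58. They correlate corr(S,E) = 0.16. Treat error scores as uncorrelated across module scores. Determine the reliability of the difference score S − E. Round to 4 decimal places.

Var(S−E) = 1 + 1 − 2·0.16 = 2 − 0.32 = 1.68.
Under uncorrelated errors the observed covariances equal the true-score covariances, so only the own-variance terms attenuate.
True-score variance = [0.64 + 0.58] − 0.32 = 1.22 − 0.32 = 0.9.
Reliability = 0.9 / 1.68 = 0.5357.

0.5357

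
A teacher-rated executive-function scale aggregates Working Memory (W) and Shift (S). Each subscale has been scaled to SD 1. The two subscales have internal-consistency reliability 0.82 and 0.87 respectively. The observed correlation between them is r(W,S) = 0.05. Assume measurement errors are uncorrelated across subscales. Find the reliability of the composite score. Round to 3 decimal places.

Var(W+S) = 2 + 2·[0.05] = 2 + 0.1 = 2.1.
Under uncorrelated errors the observed covariances equal the true-score covariances, so only the own-variance terms attenuate.
True-score variance = [0.82 + 0.87] + 0.1 = 1.69 + 0.1 = 1.79.
Reliability = 1.79 / 2.1 = 0.852.

0.852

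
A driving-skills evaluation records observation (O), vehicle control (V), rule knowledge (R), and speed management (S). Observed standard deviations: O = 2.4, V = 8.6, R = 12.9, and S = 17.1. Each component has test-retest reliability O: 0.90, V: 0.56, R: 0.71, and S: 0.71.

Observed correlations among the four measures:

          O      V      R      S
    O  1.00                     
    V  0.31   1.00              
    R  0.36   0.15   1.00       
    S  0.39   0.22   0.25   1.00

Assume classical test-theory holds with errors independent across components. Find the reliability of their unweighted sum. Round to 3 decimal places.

Var(O+V+R+S) = 2.4² + 8.6² + 12.9² + 17.1² + 2·[2.4·8.6·0.31 + 2.4·12.9·0.36 + 2.4·17.1·0.39 + 8.6·12.9·0.15 + 8.6·17.1·0.22 + 12.9·17.1·0.25] = 538.54 + 275.383 = 813.923.
Because errors are independent across components, Cov(Tᵢ,Tⱼ) = Cov(Xᵢ,Xⱼ); the off-diagonal part of the true-score variance is the same as above.
True-score variance = [2.4²·0.90 + 8.6²·0.56 + 12.9²·0.71 + 17.1²·0.71] + 275.383 = 372.364 + 275.383 = 647.746.
Reliability = 647.746 / 813.923 = 0.796.

0.796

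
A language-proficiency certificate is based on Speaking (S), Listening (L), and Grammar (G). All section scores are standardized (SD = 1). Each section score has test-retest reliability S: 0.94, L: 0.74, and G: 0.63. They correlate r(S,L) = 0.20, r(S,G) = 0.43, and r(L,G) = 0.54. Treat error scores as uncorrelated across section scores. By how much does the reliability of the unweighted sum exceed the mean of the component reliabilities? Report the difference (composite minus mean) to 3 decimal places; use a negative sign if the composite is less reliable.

Var(sum) = 3 + 2.34 = 5.34; true-score variance = 2.31 + 2.34 = 4.65; composite reliability = 0.8708.
Mean component reliability = 0.7700.
Difference = 0.8708 − 0.7700 = 0.101.

0.101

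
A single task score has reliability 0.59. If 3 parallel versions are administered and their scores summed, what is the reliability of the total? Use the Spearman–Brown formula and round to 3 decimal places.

ρ_k = kρ / (1 + (k−1)ρ) = 3·0.59 / (1 + 2·0.59) = 1.770 / 2.180 = 0.812.

0.812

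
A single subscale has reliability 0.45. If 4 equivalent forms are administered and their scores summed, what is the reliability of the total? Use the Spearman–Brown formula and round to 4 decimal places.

ρ_k = kρ / (1 + (k−1)ρ) = 4·0.45 / (1 + 3·0.45) = 1.800 / 2.350 = 0.7660.

0.7660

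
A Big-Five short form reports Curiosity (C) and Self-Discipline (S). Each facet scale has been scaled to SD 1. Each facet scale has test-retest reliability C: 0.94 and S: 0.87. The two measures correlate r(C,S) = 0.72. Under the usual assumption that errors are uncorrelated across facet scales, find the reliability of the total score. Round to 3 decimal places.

0.945

Var(C+S) = 2 + 2·[0.72] = 2 + 1.44 = 3.44.
Under uncorrelated errors the observed covariances equal the true-score covariances, so only the own-variance terms attenuate.
True-score variance = [0.94 + 0.87] + 1.44 = 1.81 + 1.44 = 3.25.
Reliability = 3.25 / 3.44 = 0.945.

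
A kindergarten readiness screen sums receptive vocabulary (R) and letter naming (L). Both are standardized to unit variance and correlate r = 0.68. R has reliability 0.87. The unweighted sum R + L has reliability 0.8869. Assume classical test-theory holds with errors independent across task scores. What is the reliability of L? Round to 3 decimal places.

Var(R+L) = 2 + 2·0.68 = 3.360.
True-score variance = ρ_R + ρ_L + 2·0.68, so 0.8869 = (0.87 + ρ_L + 1.36) / 3.360.
ρ_L = 0.8869·3.360 − 0.87 − 1.36 = 0.750.

0.750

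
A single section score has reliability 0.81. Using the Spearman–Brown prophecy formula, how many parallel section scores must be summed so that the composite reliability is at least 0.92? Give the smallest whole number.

3

k ≥ ρ*(1−ρ₁)/(ρ₁(1−ρ*)) = 0.92·0.19 / (0.81·0.08) = 2.698.
Smallest integer k = 3.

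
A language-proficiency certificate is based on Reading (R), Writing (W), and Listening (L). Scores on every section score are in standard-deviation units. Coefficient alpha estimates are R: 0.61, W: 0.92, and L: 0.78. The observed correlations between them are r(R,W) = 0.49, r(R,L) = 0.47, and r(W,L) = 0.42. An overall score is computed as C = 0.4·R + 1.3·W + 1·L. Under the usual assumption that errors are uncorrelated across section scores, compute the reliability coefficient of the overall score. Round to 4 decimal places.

Var(C) = 0.4² + 1.3² + 1 + 2·[0.52·0.49 + 0.4·0.47 + 1.3·0.42] = 2.85 + 1.9776 = 4.8276.
Because errors are independent across components, Cov(Tᵢ,Tⱼ) = Cov(Xᵢ,Xⱼ); the off-diagonal part of the true-score variance is the same as above.
True-score variance = [0.4²·0.61 + 1.3²·0.92 + 0.78] + 1.9776 = 2.4324 + 1.9776 = 4.41.
Reliability = 4.41 / 4.8276 = 0.9135.

0.9135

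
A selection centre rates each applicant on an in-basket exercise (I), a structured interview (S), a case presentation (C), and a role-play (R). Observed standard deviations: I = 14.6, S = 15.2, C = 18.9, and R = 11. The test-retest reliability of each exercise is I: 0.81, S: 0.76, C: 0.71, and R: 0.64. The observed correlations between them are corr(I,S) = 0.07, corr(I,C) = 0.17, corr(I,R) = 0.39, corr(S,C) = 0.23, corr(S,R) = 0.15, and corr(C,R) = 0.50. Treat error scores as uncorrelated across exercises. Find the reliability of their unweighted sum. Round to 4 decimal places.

0.8444

Var(I+S+C+R) = 14.6² + 15.2² + 18.9² + 11² + 2·[14.6·15.2·0.07 + 14.6·18.9·0.17 + 14.6·11·0.39 + 15.2·18.9·0.23 + 15.2·11·0.15 + 18.9·11·0.50] = 922.41 + 640.365 = 1562.78.
With uncorrelated errors the cross-covariances are all true-score covariance, so they carry over unchanged; only the diagonal terms shrink to ρᵢσᵢ².
True-score variance = [14.6²·0.81 + 15.2²·0.76 + 18.9²·0.71 + 11²·0.64] + 640.365 = 679.309 + 640.365 = 1319.67.
Reliability = 1319.67 / 1562.78 = 0.8444.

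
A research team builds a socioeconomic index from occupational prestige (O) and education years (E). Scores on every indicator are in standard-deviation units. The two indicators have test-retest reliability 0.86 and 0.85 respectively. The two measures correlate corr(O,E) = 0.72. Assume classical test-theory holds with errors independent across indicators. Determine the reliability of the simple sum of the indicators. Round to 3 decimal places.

0.916

Var(O+E) = 2 + 2·[0.72] = 2 + 1.44 = 3.44.
With uncorrelated errors the cross-covariances are all true-score covariance, so they carry over unchanged; only the diagonal terms shrink to ρᵢσᵢ².
True-score variance = [0.86 + 0.85] + 1.44 = 1.71 + 1.44 = 3.15.
Reliability = 3.15 / 3.44 = 0.916.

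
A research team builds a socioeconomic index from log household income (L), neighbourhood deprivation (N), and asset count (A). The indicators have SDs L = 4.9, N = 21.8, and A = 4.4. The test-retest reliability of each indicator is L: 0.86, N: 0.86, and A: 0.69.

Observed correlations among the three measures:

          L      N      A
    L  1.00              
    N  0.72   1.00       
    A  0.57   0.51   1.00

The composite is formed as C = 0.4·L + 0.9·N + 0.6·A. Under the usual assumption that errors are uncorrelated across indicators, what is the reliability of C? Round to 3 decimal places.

Var(C) = 0.4²·4.9² + 0.9²·21.8² + 0.6²·4.4² + 2·[0.36·4.9·21.8·0.72 + 0.24·4.9·4.4·0.57 + 0.54·21.8·4.4·0.51] = 395.756 + 114.107 = 509.863.
Under uncorrelated errors the observed covariances equal the true-score covariances, so only the own-variance terms attenuate.
True-score variance = [0.4²·4.9²·0.86 + 0.9²·21.8²·0.86 + 0.6²·4.4²·0.69] + 114.107 = 339.165 + 114.107 = 453.272.
Reliability = 453.272 / 509.863 = 0.889.

0.889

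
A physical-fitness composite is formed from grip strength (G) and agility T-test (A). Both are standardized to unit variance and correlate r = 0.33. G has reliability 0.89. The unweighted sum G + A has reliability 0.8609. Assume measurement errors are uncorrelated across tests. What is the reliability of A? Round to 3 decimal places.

Var(G+A) = 2 + 2·0.33 = 2.660.
True-score variance = ρ_G + ρ_A + 2·0.33, so 0.8609 = (0.89 + ρ_A + 0.66) / 2.660.
ρ_A = 0.8609·2.660 − 0.89 − 0.66 = 0.740.

0.740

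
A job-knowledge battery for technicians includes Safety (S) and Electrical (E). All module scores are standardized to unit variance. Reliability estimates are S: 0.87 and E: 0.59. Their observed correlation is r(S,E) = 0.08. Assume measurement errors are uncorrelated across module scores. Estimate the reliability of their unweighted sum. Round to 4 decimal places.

0.7500

Var(S+E) = 2 + 2·[0.08] = 2 + 0.16 = 2.16.
With uncorrelated errors the cross-covariances are all true-score covariance, so they carry over unchanged; only the diagonal terms shrink to ρᵢσᵢ².
True-score variance = [0.87 + 0.59] + 0.16 = 1.46 + 0.16 = 1.62.
Reliability = 1.62 / 2.16 = 0.7500.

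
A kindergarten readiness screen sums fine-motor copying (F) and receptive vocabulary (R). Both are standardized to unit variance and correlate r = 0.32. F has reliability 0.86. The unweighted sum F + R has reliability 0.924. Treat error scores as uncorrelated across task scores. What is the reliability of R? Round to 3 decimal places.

Var(F+R) = 2 + 2·0.32 = 2.640.
True-score variance = ρ_F + ρ_R + 2·0.32, so 0.924 = (0.86 + ρ_R + 0.64) / 2.640.
ρ_R = 0.924·2.640 − 0.86 − 0.64 = 0.939.

0.939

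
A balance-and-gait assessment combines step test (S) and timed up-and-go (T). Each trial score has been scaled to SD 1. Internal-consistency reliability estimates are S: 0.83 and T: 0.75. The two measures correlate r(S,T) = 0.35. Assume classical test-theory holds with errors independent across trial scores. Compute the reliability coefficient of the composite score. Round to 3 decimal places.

Var(S+T) = 2 + 2·[0.35] = 2 + 0.7 = 2.7.
With uncorrelated errors the cross-covariances are all true-score covariance, so they carry over unchanged; only the diagonal terms shrink to ρᵢσᵢ².
True-score variance = [0.83 + 0.75] + 0.7 = 1.58 + 0.7 = 2.28.
Reliability = 2.28 / 2.7 = 0.844.

0.844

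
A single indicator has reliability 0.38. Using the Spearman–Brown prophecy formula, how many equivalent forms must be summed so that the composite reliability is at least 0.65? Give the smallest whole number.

k ≥ ρ*(1−ρ₁)/(ρ₁(1−ρ*)) = 0.65·0.62 / (0.38·0.35) = 3.030.
Smallest integer k = 4.

4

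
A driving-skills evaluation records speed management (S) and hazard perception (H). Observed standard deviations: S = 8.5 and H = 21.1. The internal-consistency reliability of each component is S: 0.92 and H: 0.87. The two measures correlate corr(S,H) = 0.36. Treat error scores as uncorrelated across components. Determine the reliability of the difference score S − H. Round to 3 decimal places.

Var(S−H) = 8.5² + 21.1² − 2·8.5·21.1·0.36 = 517.46 − 129.132 = 388.328.
With uncorrelated errors the cross-covariances are all true-score covariance, so they carry over unchanged; only the diagonal terms shrink to ρᵢσᵢ².
True-score variance = [8.5²·0.92 + 21.1²·0.87] − 129.132 = 453.803 − 129.132 = 324.671.
Reliability = 324.671 / 388.328 = 0.836.

0.836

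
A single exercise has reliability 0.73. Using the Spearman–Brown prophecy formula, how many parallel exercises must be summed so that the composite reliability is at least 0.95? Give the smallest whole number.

k ≥ ρ*(1−ρ₁)/(ρ₁(1−ρ*)) = 0.95·0.27 / (0.73·0.05) = 7.027.
Smallest integer k = 8.

8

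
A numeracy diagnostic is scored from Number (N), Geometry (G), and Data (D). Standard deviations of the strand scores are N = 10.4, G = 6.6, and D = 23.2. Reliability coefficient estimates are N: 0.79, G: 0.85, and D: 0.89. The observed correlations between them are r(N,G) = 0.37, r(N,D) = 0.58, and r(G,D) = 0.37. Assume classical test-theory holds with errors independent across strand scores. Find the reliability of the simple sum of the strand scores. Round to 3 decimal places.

Var(N+G+D) = 10.4² + 6.6² + 23.2² + 2·[10.4·6.6·0.37 + 10.4·23.2·0.58 + 6.6·23.2·0.37] = 689.96 + 443.987 = 1133.95.
With uncorrelated errors the cross-covariances are all true-score covariance, so they carry over unchanged; only the diagonal terms shrink to ρᵢσᵢ².
True-score variance = [10.4²·0.79 + 6.6²·0.85 + 23.2²·0.89] + 443.987 = 601.506 + 443.987 = 1045.49.
Reliability = 1045.49 / 1133.95 = 0.922.

0.922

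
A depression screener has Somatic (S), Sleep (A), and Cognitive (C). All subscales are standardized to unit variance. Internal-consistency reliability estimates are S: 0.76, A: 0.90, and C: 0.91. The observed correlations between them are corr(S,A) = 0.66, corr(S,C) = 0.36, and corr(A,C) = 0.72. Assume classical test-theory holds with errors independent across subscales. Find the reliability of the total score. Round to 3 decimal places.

Var(S+A+C) = 3 + 2·[0.66 + 0.36 + 0.72] = 3 + 3.48 = 6.48.
Because errors are independent across components, Cov(Tᵢ,Tⱼ) = Cov(Xᵢ,Xⱼ); the off-diagonal part of the true-score variance is the same as above.
True-score variance = [0.76 + 0.90 + 0.91] + 3.48 = 2.57 + 3.48 = 6.05.
Reliability = 6.05 / 6.48 = 0.934.

0.934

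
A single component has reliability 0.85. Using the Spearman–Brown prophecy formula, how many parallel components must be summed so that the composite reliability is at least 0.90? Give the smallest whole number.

k ≥ ρ*(1−ρ₁)/(ρ₁(1−ρ*)) = 0.90·0.15 / (0.85·0.10) = 1.588.
Smallest integer k = 2.

2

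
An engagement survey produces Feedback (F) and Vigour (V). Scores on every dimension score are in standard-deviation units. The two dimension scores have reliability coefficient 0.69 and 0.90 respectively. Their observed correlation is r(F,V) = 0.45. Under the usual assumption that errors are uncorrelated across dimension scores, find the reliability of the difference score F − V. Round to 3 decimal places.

Var(F−V) = 1 + 1 − 2·0.45 = 2 − 0.9 = 1.1.
Under uncorrelated errors the observed covariances equal the true-score covariances, so only the own-variance terms attenuate.
True-score variance = [0.69 + 0.90] − 0.9 = 1.59 − 0.9 = 0.69.
Reliability = 0.69 / 1.1 = 0.627.

0.627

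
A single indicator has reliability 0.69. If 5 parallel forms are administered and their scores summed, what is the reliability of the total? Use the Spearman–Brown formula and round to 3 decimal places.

ρ_k = kρ / (1 + (k−1)ρ) = 5·0.69 / (1 + 4·0.69) = 3.450 / 3.760 = 0.918.

0.918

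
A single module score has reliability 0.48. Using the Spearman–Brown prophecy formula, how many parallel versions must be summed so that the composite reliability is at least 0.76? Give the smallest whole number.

4

k ≥ ρ*(1−ρ₁)/(ρ₁(1−ρ*)) = 0.76·0.52 / (0.48·0.24) = 3.431.
Smallest integer k = 4.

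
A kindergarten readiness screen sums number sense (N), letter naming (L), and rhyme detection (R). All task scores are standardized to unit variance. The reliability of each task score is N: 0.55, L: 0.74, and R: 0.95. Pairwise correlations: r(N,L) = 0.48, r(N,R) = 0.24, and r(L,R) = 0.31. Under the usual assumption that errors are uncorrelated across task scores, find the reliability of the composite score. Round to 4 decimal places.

Var(N+L+R) = 3 + 2·[0.48 + 0.24 + 0.31] = 3 + 2.06 = 5.06.
Under uncorrelated errors the observed covariances equal the true-score covariances, so only the own-variance terms attenuate.
True-score variance = [0.55 + 0.74 + 0.95] + 2.06 = 2.24 + 2.06 = 4.3.
Reliability = 4.3 / 5.06 = 0.8498.

0.8498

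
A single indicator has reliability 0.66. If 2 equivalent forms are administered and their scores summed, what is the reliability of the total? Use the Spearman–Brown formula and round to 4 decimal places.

ρ_k = kρ / (1 + (k−1)ρ) = 2·0.66 / (1 + 1·0.66) = 1.320 / 1.660 = 0.7952.

0.7952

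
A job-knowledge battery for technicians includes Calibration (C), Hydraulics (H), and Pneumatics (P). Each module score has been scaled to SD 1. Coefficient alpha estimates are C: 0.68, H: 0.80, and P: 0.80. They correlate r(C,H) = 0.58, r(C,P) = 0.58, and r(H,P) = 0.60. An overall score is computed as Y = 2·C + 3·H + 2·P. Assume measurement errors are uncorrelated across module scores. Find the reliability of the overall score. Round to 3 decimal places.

0.892

Var(Y) = 2² + 3² + 2² + 2·[6·0.58 + 4·0.58 + 6·0.60] = 17 + 18.8 = 35.8.
Under uncorrelated errors the observed covariances equal the true-score covariances, so only the own-variance terms attenuate.
True-score variance = [2²·0.68 + 3²·0.80 + 2²·0.80] + 18.8 = 13.12 + 18.8 = 31.92.
Reliability = 31.92 / 35.8 = 0.892.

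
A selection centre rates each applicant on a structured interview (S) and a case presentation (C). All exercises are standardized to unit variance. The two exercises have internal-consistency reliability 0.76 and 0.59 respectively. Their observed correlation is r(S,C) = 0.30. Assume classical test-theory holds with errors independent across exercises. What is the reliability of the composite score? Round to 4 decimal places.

Var(S+C) = 2 + 2·[0.30] = 2 + 0.6 = 2.6.
Under uncorrelated errors the observed covariances equal the true-score covariances, so only the own-variance terms attenuate.
True-score variance = [0.76 + 0.59] + 0.6 = 1.35 + 0.6 = 1.95.
Reliability = 1.95 / 2.6 = 0.7500.

0.7500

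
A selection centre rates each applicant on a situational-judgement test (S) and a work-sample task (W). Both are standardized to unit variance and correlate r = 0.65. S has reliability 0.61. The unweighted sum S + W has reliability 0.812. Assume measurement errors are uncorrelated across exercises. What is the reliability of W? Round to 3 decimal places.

0.770

Var(S+W) = 2 + 2·0.65 = 3.300.
True-score variance = ρ_S + ρ_W + 2·0.65, so 0.812 = (0.61 + ρ_W + 1.30) / 3.300.
ρ_W = 0.812·3.300 − 0.61 − 1.30 = 0.770.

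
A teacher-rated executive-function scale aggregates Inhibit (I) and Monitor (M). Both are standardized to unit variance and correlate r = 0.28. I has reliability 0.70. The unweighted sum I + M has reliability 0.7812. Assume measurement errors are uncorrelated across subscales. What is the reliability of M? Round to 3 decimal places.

0.740

Var(I+M) = 2 + 2·0.28 = 2.560.
True-score variance = ρ_I + ρ_M + 2·0.28, so 0.7812 = (0.70 + ρ_M + 0.56) / 2.560.
ρ_M = 0.7812·2.560 − 0.70 − 0.56 = 0.740.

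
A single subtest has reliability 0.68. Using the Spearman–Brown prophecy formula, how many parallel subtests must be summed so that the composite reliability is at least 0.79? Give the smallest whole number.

k ≥ ρ*(1−ρ₁)/(ρ₁(1−ρ*)) = 0.79·0.32 / (0.68·0.21) = 1.770.
Smallest integer k = 2.

2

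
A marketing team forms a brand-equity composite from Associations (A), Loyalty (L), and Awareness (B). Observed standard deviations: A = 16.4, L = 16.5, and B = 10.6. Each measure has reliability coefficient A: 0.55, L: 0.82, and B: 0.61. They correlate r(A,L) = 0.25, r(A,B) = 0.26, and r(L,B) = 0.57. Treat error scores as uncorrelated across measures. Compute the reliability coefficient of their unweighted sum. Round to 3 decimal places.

Var(A+L+B) = 16.4² + 16.5² + 10.6² + 2·[16.4·16.5·0.25 + 16.4·10.6·0.26 + 16.5·10.6·0.57] = 653.57 + 425.083 = 1078.65.
With uncorrelated errors the cross-covariances are all true-score covariance, so they carry over unchanged; only the diagonal terms shrink to ρᵢσᵢ².
True-score variance = [16.4²·0.55 + 16.5²·0.82 + 10.6²·0.61] + 425.083 = 439.713 + 425.083 = 864.795.
Reliability = 864.795 / 1078.65 = 0.802.

0.802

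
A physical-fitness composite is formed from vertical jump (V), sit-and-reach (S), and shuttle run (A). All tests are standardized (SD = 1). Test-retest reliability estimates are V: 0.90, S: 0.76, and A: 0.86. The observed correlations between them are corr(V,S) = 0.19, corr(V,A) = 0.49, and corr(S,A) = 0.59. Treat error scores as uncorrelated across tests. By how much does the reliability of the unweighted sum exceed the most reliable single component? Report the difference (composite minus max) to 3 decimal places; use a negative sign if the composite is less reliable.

0.013

Var(sum) = 3 + 2.54 = 5.54; true-score variance = 2.52 + 2.54 = 5.06; composite reliability = 0.9134.
Max component reliability = 0.9000.
Difference = 0.9134 − 0.9000 = 0.013.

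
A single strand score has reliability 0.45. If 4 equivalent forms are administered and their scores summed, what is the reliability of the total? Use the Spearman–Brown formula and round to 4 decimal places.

ρ_k = kρ / (1 + (k−1)ρ) = 4·0.45 / (1 + 3·0.45) = 1.800 / 2.350 = 0.7660.

0.7660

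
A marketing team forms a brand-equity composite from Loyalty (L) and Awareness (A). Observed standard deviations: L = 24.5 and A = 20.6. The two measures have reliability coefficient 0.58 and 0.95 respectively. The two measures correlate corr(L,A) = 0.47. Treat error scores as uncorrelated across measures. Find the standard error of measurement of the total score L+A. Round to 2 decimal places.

Var(total) = 1024.61 + 474.418 = 1499.03.
True-score variance = 751.287 + 474.418 = 1225.7, so reliability = 0.8177.
Error variance = 1499.03 − 1225.7 = 273.323; SEM = √273.323 = 16.53.

16.53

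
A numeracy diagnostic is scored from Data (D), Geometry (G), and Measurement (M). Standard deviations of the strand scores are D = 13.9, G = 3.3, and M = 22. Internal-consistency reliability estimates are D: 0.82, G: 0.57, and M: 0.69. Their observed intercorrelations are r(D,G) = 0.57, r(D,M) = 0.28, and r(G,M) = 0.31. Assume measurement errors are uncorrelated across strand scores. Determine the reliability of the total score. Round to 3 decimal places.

Var(D+G+M) = 13.9² + 3.3² + 22² + 2·[13.9·3.3·0.57 + 13.9·22·0.28 + 3.3·22·0.31] = 688.1 + 268.552 = 956.652.
Under uncorrelated errors the observed covariances equal the true-score covariances, so only the own-variance terms attenuate.
True-score variance = [13.9²·0.82 + 3.3²·0.57 + 22²·0.69] + 268.552 = 498.599 + 268.552 = 767.151.
Reliability = 767.151 / 956.652 = 0.802.

0.802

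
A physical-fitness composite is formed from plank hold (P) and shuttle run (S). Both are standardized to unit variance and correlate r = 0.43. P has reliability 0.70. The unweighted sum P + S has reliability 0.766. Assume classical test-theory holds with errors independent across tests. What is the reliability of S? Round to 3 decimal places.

0.631

Var(P+S) = 2 + 2·0.43 = 2.860.
True-score variance = ρ_P + ρ_S + 2·0.43, so 0.766 = (0.70 + ρ_S + 0.86) / 2.860.
ρ_S = 0.766·2.860 − 0.70 − 0.86 = 0.631.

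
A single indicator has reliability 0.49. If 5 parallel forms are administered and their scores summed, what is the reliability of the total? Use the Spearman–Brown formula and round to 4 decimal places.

ρ_k = kρ / (1 + (k−1)ρ) = 5·0.49 / (1 + 4·0.49) = 2.450 / 2.960 = 0.8277.

0.8277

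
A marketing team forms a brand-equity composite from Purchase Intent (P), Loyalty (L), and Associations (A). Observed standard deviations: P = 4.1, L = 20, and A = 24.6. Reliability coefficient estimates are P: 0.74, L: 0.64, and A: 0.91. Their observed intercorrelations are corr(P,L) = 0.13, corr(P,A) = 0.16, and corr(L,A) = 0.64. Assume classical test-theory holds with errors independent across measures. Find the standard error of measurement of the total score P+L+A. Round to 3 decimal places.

14.242

Var(total) = 1021.97 + 683.355 = 1705.33.
True-score variance = 819.135 + 683.355 = 1502.49, so reliability = 0.8811.
Error variance = 1705.33 − 1502.49 = 202.835; SEM = √202.835 = 14.242.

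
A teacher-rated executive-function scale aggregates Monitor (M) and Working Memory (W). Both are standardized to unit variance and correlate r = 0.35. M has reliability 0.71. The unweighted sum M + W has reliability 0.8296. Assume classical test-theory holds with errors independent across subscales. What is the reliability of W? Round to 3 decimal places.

Var(M+W) = 2 + 2·0.35 = 2.700.
True-score variance = ρ_M + ρ_W + 2·0.35, so 0.8296 = (0.71 + ρ_W + 0.70) / 2.700.
ρ_W = 0.8296·2.700 − 0.71 − 0.70 = 0.830.

0.830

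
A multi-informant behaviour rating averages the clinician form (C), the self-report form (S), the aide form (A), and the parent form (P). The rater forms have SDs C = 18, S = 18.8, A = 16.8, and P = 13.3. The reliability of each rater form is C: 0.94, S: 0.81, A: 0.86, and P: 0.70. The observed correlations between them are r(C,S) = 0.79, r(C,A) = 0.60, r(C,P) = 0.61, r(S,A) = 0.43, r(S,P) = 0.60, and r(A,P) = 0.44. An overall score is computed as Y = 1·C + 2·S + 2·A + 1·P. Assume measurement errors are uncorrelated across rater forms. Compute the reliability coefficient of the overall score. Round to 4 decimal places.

0.9308

Var(Y) = 18² + 2²·18.8² + 2²·16.8² + 13.3² + 2·[2·18·18.8·0.79 + 2·18·16.8·0.60 + 18·13.3·0.61 + 4·18.8·16.8·0.43 + 2·18.8·13.3·0.60 + 2·16.8·13.3·0.44] = 3043.61 + 4167.01 = 7210.62.
With uncorrelated errors the cross-covariances are all true-score covariance, so they carry over unchanged; only the diagonal terms shrink to ρᵢσᵢ².
True-score variance = [18²·0.94 + 2²·18.8²·0.81 + 2²·16.8²·0.86 + 13.3²·0.70] + 4167.01 = 2544.43 + 4167.01 = 6711.45.
Reliability = 6711.45 / 7210.62 = 0.9308.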